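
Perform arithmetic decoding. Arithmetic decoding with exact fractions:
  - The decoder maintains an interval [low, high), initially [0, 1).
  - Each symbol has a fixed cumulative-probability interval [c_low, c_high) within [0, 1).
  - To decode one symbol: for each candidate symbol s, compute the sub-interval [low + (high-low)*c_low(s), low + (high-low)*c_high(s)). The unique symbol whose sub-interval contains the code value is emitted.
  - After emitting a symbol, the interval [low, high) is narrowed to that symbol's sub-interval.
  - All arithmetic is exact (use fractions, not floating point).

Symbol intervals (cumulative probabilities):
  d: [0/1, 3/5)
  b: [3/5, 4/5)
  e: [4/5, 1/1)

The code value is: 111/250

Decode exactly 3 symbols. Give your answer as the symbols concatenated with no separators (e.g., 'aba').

Answer: dbb

Derivation:
Step 1: interval [0/1, 1/1), width = 1/1 - 0/1 = 1/1
  'd': [0/1 + 1/1*0/1, 0/1 + 1/1*3/5) = [0/1, 3/5) <- contains code 111/250
  'b': [0/1 + 1/1*3/5, 0/1 + 1/1*4/5) = [3/5, 4/5)
  'e': [0/1 + 1/1*4/5, 0/1 + 1/1*1/1) = [4/5, 1/1)
  emit 'd', narrow to [0/1, 3/5)
Step 2: interval [0/1, 3/5), width = 3/5 - 0/1 = 3/5
  'd': [0/1 + 3/5*0/1, 0/1 + 3/5*3/5) = [0/1, 9/25)
  'b': [0/1 + 3/5*3/5, 0/1 + 3/5*4/5) = [9/25, 12/25) <- contains code 111/250
  'e': [0/1 + 3/5*4/5, 0/1 + 3/5*1/1) = [12/25, 3/5)
  emit 'b', narrow to [9/25, 12/25)
Step 3: interval [9/25, 12/25), width = 12/25 - 9/25 = 3/25
  'd': [9/25 + 3/25*0/1, 9/25 + 3/25*3/5) = [9/25, 54/125)
  'b': [9/25 + 3/25*3/5, 9/25 + 3/25*4/5) = [54/125, 57/125) <- contains code 111/250
  'e': [9/25 + 3/25*4/5, 9/25 + 3/25*1/1) = [57/125, 12/25)
  emit 'b', narrow to [54/125, 57/125)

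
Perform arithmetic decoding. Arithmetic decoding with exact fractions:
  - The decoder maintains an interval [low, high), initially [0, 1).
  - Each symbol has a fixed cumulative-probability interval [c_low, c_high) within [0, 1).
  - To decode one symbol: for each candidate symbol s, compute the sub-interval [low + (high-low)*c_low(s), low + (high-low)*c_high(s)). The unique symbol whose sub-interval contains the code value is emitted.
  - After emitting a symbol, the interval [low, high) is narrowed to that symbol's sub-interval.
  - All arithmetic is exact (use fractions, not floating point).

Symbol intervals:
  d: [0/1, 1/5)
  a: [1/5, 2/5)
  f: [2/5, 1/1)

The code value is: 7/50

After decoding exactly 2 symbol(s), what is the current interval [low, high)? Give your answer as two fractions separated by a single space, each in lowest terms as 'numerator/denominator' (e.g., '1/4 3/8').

Answer: 2/25 1/5

Derivation:
Step 1: interval [0/1, 1/1), width = 1/1 - 0/1 = 1/1
  'd': [0/1 + 1/1*0/1, 0/1 + 1/1*1/5) = [0/1, 1/5) <- contains code 7/50
  'a': [0/1 + 1/1*1/5, 0/1 + 1/1*2/5) = [1/5, 2/5)
  'f': [0/1 + 1/1*2/5, 0/1 + 1/1*1/1) = [2/5, 1/1)
  emit 'd', narrow to [0/1, 1/5)
Step 2: interval [0/1, 1/5), width = 1/5 - 0/1 = 1/5
  'd': [0/1 + 1/5*0/1, 0/1 + 1/5*1/5) = [0/1, 1/25)
  'a': [0/1 + 1/5*1/5, 0/1 + 1/5*2/5) = [1/25, 2/25)
  'f': [0/1 + 1/5*2/5, 0/1 + 1/5*1/1) = [2/25, 1/5) <- contains code 7/50
  emit 'f', narrow to [2/25, 1/5)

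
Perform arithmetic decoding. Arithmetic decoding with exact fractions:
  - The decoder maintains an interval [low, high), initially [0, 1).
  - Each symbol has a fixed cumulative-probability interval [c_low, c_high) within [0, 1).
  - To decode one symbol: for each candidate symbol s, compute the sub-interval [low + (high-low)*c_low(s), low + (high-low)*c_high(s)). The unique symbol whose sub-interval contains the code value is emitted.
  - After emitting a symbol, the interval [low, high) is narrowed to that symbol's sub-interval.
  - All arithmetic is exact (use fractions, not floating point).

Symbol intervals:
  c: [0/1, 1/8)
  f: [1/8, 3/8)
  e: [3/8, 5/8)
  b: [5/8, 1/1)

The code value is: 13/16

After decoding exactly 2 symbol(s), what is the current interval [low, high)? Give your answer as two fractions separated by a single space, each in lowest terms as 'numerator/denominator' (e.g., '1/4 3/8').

Answer: 49/64 55/64

Derivation:
Step 1: interval [0/1, 1/1), width = 1/1 - 0/1 = 1/1
  'c': [0/1 + 1/1*0/1, 0/1 + 1/1*1/8) = [0/1, 1/8)
  'f': [0/1 + 1/1*1/8, 0/1 + 1/1*3/8) = [1/8, 3/8)
  'e': [0/1 + 1/1*3/8, 0/1 + 1/1*5/8) = [3/8, 5/8)
  'b': [0/1 + 1/1*5/8, 0/1 + 1/1*1/1) = [5/8, 1/1) <- contains code 13/16
  emit 'b', narrow to [5/8, 1/1)
Step 2: interval [5/8, 1/1), width = 1/1 - 5/8 = 3/8
  'c': [5/8 + 3/8*0/1, 5/8 + 3/8*1/8) = [5/8, 43/64)
  'f': [5/8 + 3/8*1/8, 5/8 + 3/8*3/8) = [43/64, 49/64)
  'e': [5/8 + 3/8*3/8, 5/8 + 3/8*5/8) = [49/64, 55/64) <- contains code 13/16
  'b': [5/8 + 3/8*5/8, 5/8 + 3/8*1/1) = [55/64, 1/1)
  emit 'e', narrow to [49/64, 55/64)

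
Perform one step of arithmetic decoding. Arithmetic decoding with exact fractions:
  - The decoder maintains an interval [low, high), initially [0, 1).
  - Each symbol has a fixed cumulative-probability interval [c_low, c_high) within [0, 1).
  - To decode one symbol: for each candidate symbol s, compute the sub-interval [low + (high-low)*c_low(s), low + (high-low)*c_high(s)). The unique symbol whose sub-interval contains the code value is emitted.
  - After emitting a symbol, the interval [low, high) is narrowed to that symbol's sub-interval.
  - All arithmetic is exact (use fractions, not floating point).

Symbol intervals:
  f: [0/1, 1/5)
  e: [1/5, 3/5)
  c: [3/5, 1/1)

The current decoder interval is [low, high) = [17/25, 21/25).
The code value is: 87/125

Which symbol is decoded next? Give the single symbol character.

Interval width = high − low = 21/25 − 17/25 = 4/25
Scaled code = (code − low) / width = (87/125 − 17/25) / 4/25 = 1/10
  f: [0/1, 1/5) ← scaled code falls here ✓
  e: [1/5, 3/5) 
  c: [3/5, 1/1) 

Answer: f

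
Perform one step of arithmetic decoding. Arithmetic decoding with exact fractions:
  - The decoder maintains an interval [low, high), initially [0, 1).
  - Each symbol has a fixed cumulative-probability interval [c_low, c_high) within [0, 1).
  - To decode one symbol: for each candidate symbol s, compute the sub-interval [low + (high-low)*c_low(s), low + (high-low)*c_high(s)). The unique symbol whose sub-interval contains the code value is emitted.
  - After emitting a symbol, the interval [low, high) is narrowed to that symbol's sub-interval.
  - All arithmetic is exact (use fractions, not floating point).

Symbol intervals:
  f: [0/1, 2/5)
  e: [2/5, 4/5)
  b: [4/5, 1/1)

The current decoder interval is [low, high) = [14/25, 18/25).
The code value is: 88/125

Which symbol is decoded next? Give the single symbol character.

Answer: b

Derivation:
Interval width = high − low = 18/25 − 14/25 = 4/25
Scaled code = (code − low) / width = (88/125 − 14/25) / 4/25 = 9/10
  f: [0/1, 2/5) 
  e: [2/5, 4/5) 
  b: [4/5, 1/1) ← scaled code falls here ✓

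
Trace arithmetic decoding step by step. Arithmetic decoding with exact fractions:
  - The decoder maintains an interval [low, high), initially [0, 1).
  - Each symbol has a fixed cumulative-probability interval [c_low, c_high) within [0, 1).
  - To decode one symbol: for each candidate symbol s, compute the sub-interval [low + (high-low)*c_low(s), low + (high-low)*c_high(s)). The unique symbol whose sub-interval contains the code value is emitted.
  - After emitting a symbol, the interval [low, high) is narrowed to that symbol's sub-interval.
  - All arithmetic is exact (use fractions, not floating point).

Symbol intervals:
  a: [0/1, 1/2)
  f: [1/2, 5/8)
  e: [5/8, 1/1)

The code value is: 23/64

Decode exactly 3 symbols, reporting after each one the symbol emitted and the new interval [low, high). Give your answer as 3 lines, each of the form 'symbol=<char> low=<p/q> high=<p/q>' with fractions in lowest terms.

Step 1: interval [0/1, 1/1), width = 1/1 - 0/1 = 1/1
  'a': [0/1 + 1/1*0/1, 0/1 + 1/1*1/2) = [0/1, 1/2) <- contains code 23/64
  'f': [0/1 + 1/1*1/2, 0/1 + 1/1*5/8) = [1/2, 5/8)
  'e': [0/1 + 1/1*5/8, 0/1 + 1/1*1/1) = [5/8, 1/1)
  emit 'a', narrow to [0/1, 1/2)
Step 2: interval [0/1, 1/2), width = 1/2 - 0/1 = 1/2
  'a': [0/1 + 1/2*0/1, 0/1 + 1/2*1/2) = [0/1, 1/4)
  'f': [0/1 + 1/2*1/2, 0/1 + 1/2*5/8) = [1/4, 5/16)
  'e': [0/1 + 1/2*5/8, 0/1 + 1/2*1/1) = [5/16, 1/2) <- contains code 23/64
  emit 'e', narrow to [5/16, 1/2)
Step 3: interval [5/16, 1/2), width = 1/2 - 5/16 = 3/16
  'a': [5/16 + 3/16*0/1, 5/16 + 3/16*1/2) = [5/16, 13/32) <- contains code 23/64
  'f': [5/16 + 3/16*1/2, 5/16 + 3/16*5/8) = [13/32, 55/128)
  'e': [5/16 + 3/16*5/8, 5/16 + 3/16*1/1) = [55/128, 1/2)
  emit 'a', narrow to [5/16, 13/32)

Answer: symbol=a low=0/1 high=1/2
symbol=e low=5/16 high=1/2
symbol=a low=5/16 high=13/32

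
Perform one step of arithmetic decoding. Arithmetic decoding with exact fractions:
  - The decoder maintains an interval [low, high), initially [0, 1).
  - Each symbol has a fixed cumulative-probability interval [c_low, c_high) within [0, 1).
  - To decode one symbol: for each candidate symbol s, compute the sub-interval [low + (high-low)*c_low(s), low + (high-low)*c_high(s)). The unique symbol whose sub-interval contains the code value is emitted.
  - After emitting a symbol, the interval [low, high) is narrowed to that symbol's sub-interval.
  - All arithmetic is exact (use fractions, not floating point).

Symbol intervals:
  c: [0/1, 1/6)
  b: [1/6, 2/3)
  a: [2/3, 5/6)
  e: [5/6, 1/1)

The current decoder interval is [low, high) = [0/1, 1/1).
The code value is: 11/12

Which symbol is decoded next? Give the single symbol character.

Interval width = high − low = 1/1 − 0/1 = 1/1
Scaled code = (code − low) / width = (11/12 − 0/1) / 1/1 = 11/12
  c: [0/1, 1/6) 
  b: [1/6, 2/3) 
  a: [2/3, 5/6) 
  e: [5/6, 1/1) ← scaled code falls here ✓

Answer: e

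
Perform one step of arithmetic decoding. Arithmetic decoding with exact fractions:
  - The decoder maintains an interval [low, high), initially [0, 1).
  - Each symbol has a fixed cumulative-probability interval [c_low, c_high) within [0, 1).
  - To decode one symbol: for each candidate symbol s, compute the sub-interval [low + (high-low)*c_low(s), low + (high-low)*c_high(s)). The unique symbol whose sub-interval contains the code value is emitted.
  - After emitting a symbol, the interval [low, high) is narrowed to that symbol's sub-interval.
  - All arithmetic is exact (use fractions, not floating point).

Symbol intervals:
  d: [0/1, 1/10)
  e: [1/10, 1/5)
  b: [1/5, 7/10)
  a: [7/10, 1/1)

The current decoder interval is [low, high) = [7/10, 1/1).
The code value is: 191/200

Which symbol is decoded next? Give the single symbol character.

Interval width = high − low = 1/1 − 7/10 = 3/10
Scaled code = (code − low) / width = (191/200 − 7/10) / 3/10 = 17/20
  d: [0/1, 1/10) 
  e: [1/10, 1/5) 
  b: [1/5, 7/10) 
  a: [7/10, 1/1) ← scaled code falls here ✓

Answer: a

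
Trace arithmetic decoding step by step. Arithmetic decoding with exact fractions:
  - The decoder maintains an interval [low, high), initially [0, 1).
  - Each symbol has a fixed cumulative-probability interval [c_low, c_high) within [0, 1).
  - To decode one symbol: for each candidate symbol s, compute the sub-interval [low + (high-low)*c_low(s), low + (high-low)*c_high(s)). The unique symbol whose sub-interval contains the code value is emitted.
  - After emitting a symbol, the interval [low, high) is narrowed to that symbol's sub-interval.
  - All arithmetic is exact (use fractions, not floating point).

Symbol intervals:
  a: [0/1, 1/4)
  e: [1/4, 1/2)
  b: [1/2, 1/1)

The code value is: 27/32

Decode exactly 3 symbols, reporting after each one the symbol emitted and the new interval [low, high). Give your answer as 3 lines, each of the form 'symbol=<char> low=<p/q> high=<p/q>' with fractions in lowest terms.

Step 1: interval [0/1, 1/1), width = 1/1 - 0/1 = 1/1
  'a': [0/1 + 1/1*0/1, 0/1 + 1/1*1/4) = [0/1, 1/4)
  'e': [0/1 + 1/1*1/4, 0/1 + 1/1*1/2) = [1/4, 1/2)
  'b': [0/1 + 1/1*1/2, 0/1 + 1/1*1/1) = [1/2, 1/1) <- contains code 27/32
  emit 'b', narrow to [1/2, 1/1)
Step 2: interval [1/2, 1/1), width = 1/1 - 1/2 = 1/2
  'a': [1/2 + 1/2*0/1, 1/2 + 1/2*1/4) = [1/2, 5/8)
  'e': [1/2 + 1/2*1/4, 1/2 + 1/2*1/2) = [5/8, 3/4)
  'b': [1/2 + 1/2*1/2, 1/2 + 1/2*1/1) = [3/4, 1/1) <- contains code 27/32
  emit 'b', narrow to [3/4, 1/1)
Step 3: interval [3/4, 1/1), width = 1/1 - 3/4 = 1/4
  'a': [3/4 + 1/4*0/1, 3/4 + 1/4*1/4) = [3/4, 13/16)
  'e': [3/4 + 1/4*1/4, 3/4 + 1/4*1/2) = [13/16, 7/8) <- contains code 27/32
  'b': [3/4 + 1/4*1/2, 3/4 + 1/4*1/1) = [7/8, 1/1)
  emit 'e', narrow to [13/16, 7/8)

Answer: symbol=b low=1/2 high=1/1
symbol=b low=3/4 high=1/1
symbol=e low=13/16 high=7/8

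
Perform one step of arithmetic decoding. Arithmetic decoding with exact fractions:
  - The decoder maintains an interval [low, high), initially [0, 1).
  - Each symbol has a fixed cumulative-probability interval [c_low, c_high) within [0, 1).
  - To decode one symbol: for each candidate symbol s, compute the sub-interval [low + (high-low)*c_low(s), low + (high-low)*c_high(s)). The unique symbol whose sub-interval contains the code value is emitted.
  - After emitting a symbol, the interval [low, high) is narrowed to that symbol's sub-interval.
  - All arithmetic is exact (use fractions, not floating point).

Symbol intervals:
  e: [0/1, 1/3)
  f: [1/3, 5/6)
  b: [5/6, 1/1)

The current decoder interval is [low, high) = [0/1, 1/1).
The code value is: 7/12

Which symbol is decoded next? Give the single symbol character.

Interval width = high − low = 1/1 − 0/1 = 1/1
Scaled code = (code − low) / width = (7/12 − 0/1) / 1/1 = 7/12
  e: [0/1, 1/3) 
  f: [1/3, 5/6) ← scaled code falls here ✓
  b: [5/6, 1/1) 

Answer: f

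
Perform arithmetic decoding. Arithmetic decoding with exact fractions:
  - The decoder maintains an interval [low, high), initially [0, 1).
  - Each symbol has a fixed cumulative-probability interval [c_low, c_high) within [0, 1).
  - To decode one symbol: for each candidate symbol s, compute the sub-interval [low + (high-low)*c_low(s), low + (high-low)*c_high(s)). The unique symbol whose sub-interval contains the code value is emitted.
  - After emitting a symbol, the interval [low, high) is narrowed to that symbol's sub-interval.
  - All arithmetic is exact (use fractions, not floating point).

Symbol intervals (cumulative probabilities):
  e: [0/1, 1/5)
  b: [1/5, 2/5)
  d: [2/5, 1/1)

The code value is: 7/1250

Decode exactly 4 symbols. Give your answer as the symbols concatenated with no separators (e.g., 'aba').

Step 1: interval [0/1, 1/1), width = 1/1 - 0/1 = 1/1
  'e': [0/1 + 1/1*0/1, 0/1 + 1/1*1/5) = [0/1, 1/5) <- contains code 7/1250
  'b': [0/1 + 1/1*1/5, 0/1 + 1/1*2/5) = [1/5, 2/5)
  'd': [0/1 + 1/1*2/5, 0/1 + 1/1*1/1) = [2/5, 1/1)
  emit 'e', narrow to [0/1, 1/5)
Step 2: interval [0/1, 1/5), width = 1/5 - 0/1 = 1/5
  'e': [0/1 + 1/5*0/1, 0/1 + 1/5*1/5) = [0/1, 1/25) <- contains code 7/1250
  'b': [0/1 + 1/5*1/5, 0/1 + 1/5*2/5) = [1/25, 2/25)
  'd': [0/1 + 1/5*2/5, 0/1 + 1/5*1/1) = [2/25, 1/5)
  emit 'e', narrow to [0/1, 1/25)
Step 3: interval [0/1, 1/25), width = 1/25 - 0/1 = 1/25
  'e': [0/1 + 1/25*0/1, 0/1 + 1/25*1/5) = [0/1, 1/125) <- contains code 7/1250
  'b': [0/1 + 1/25*1/5, 0/1 + 1/25*2/5) = [1/125, 2/125)
  'd': [0/1 + 1/25*2/5, 0/1 + 1/25*1/1) = [2/125, 1/25)
  emit 'e', narrow to [0/1, 1/125)
Step 4: interval [0/1, 1/125), width = 1/125 - 0/1 = 1/125
  'e': [0/1 + 1/125*0/1, 0/1 + 1/125*1/5) = [0/1, 1/625)
  'b': [0/1 + 1/125*1/5, 0/1 + 1/125*2/5) = [1/625, 2/625)
  'd': [0/1 + 1/125*2/5, 0/1 + 1/125*1/1) = [2/625, 1/125) <- contains code 7/1250
  emit 'd', narrow to [2/625, 1/125)

Answer: eeed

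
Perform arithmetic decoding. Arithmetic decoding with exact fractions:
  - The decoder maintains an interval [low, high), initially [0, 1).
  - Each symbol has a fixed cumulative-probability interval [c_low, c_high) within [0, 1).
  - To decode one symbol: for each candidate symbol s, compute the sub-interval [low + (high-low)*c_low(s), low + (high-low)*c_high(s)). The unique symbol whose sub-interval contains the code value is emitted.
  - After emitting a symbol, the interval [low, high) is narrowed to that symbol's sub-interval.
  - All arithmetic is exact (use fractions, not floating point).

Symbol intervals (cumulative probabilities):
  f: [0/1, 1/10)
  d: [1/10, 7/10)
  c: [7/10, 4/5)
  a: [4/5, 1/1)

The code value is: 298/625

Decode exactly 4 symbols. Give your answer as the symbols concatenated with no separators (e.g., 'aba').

Answer: ddad

Derivation:
Step 1: interval [0/1, 1/1), width = 1/1 - 0/1 = 1/1
  'f': [0/1 + 1/1*0/1, 0/1 + 1/1*1/10) = [0/1, 1/10)
  'd': [0/1 + 1/1*1/10, 0/1 + 1/1*7/10) = [1/10, 7/10) <- contains code 298/625
  'c': [0/1 + 1/1*7/10, 0/1 + 1/1*4/5) = [7/10, 4/5)
  'a': [0/1 + 1/1*4/5, 0/1 + 1/1*1/1) = [4/5, 1/1)
  emit 'd', narrow to [1/10, 7/10)
Step 2: interval [1/10, 7/10), width = 7/10 - 1/10 = 3/5
  'f': [1/10 + 3/5*0/1, 1/10 + 3/5*1/10) = [1/10, 4/25)
  'd': [1/10 + 3/5*1/10, 1/10 + 3/5*7/10) = [4/25, 13/25) <- contains code 298/625
  'c': [1/10 + 3/5*7/10, 1/10 + 3/5*4/5) = [13/25, 29/50)
  'a': [1/10 + 3/5*4/5, 1/10 + 3/5*1/1) = [29/50, 7/10)
  emit 'd', narrow to [4/25, 13/25)
Step 3: interval [4/25, 13/25), width = 13/25 - 4/25 = 9/25
  'f': [4/25 + 9/25*0/1, 4/25 + 9/25*1/10) = [4/25, 49/250)
  'd': [4/25 + 9/25*1/10, 4/25 + 9/25*7/10) = [49/250, 103/250)
  'c': [4/25 + 9/25*7/10, 4/25 + 9/25*4/5) = [103/250, 56/125)
  'a': [4/25 + 9/25*4/5, 4/25 + 9/25*1/1) = [56/125, 13/25) <- contains code 298/625
  emit 'a', narrow to [56/125, 13/25)
Step 4: interval [56/125, 13/25), width = 13/25 - 56/125 = 9/125
  'f': [56/125 + 9/125*0/1, 56/125 + 9/125*1/10) = [56/125, 569/1250)
  'd': [56/125 + 9/125*1/10, 56/125 + 9/125*7/10) = [569/1250, 623/1250) <- contains code 298/625
  'c': [56/125 + 9/125*7/10, 56/125 + 9/125*4/5) = [623/1250, 316/625)
  'a': [56/125 + 9/125*4/5, 56/125 + 9/125*1/1) = [316/625, 13/25)
  emit 'd', narrow to [569/1250, 623/1250)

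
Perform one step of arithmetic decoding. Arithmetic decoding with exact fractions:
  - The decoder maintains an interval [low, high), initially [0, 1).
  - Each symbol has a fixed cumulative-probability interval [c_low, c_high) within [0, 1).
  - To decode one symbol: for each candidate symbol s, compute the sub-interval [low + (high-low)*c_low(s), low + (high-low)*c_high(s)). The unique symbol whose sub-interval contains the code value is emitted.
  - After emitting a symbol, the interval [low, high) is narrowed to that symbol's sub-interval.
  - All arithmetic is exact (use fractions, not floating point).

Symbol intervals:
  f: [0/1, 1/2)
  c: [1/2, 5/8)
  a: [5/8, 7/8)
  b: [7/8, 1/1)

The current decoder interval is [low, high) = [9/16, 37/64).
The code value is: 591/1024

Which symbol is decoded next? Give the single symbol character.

Interval width = high − low = 37/64 − 9/16 = 1/64
Scaled code = (code − low) / width = (591/1024 − 9/16) / 1/64 = 15/16
  f: [0/1, 1/2) 
  c: [1/2, 5/8) 
  a: [5/8, 7/8) 
  b: [7/8, 1/1) ← scaled code falls here ✓

Answer: b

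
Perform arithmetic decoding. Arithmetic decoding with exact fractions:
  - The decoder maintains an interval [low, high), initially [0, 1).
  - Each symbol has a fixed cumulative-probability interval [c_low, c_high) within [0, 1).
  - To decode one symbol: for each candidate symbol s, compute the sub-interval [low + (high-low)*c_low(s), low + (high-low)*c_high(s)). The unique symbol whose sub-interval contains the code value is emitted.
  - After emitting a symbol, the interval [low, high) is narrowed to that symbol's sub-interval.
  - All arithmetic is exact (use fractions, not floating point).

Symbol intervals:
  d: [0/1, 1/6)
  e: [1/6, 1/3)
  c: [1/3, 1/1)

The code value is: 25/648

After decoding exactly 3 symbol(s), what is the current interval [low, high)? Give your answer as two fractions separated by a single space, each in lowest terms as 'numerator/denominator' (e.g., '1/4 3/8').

Step 1: interval [0/1, 1/1), width = 1/1 - 0/1 = 1/1
  'd': [0/1 + 1/1*0/1, 0/1 + 1/1*1/6) = [0/1, 1/6) <- contains code 25/648
  'e': [0/1 + 1/1*1/6, 0/1 + 1/1*1/3) = [1/6, 1/3)
  'c': [0/1 + 1/1*1/3, 0/1 + 1/1*1/1) = [1/3, 1/1)
  emit 'd', narrow to [0/1, 1/6)
Step 2: interval [0/1, 1/6), width = 1/6 - 0/1 = 1/6
  'd': [0/1 + 1/6*0/1, 0/1 + 1/6*1/6) = [0/1, 1/36)
  'e': [0/1 + 1/6*1/6, 0/1 + 1/6*1/3) = [1/36, 1/18) <- contains code 25/648
  'c': [0/1 + 1/6*1/3, 0/1 + 1/6*1/1) = [1/18, 1/6)
  emit 'e', narrow to [1/36, 1/18)
Step 3: interval [1/36, 1/18), width = 1/18 - 1/36 = 1/36
  'd': [1/36 + 1/36*0/1, 1/36 + 1/36*1/6) = [1/36, 7/216)
  'e': [1/36 + 1/36*1/6, 1/36 + 1/36*1/3) = [7/216, 1/27)
  'c': [1/36 + 1/36*1/3, 1/36 + 1/36*1/1) = [1/27, 1/18) <- contains code 25/648
  emit 'c', narrow to [1/27, 1/18)

Answer: 1/27 1/18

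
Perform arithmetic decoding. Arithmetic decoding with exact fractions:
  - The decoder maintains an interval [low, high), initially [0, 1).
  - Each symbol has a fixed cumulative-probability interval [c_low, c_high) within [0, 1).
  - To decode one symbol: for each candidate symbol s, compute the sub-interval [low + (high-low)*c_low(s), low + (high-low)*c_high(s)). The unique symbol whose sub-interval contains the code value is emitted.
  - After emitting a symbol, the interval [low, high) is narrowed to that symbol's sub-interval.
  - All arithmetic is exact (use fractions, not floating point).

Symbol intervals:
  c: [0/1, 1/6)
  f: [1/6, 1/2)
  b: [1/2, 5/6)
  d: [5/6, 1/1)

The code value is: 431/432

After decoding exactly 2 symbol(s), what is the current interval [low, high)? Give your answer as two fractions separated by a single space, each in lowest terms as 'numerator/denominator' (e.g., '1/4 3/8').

Step 1: interval [0/1, 1/1), width = 1/1 - 0/1 = 1/1
  'c': [0/1 + 1/1*0/1, 0/1 + 1/1*1/6) = [0/1, 1/6)
  'f': [0/1 + 1/1*1/6, 0/1 + 1/1*1/2) = [1/6, 1/2)
  'b': [0/1 + 1/1*1/2, 0/1 + 1/1*5/6) = [1/2, 5/6)
  'd': [0/1 + 1/1*5/6, 0/1 + 1/1*1/1) = [5/6, 1/1) <- contains code 431/432
  emit 'd', narrow to [5/6, 1/1)
Step 2: interval [5/6, 1/1), width = 1/1 - 5/6 = 1/6
  'c': [5/6 + 1/6*0/1, 5/6 + 1/6*1/6) = [5/6, 31/36)
  'f': [5/6 + 1/6*1/6, 5/6 + 1/6*1/2) = [31/36, 11/12)
  'b': [5/6 + 1/6*1/2, 5/6 + 1/6*5/6) = [11/12, 35/36)
  'd': [5/6 + 1/6*5/6, 5/6 + 1/6*1/1) = [35/36, 1/1) <- contains code 431/432
  emit 'd', narrow to [35/36, 1/1)

Answer: 35/36 1/1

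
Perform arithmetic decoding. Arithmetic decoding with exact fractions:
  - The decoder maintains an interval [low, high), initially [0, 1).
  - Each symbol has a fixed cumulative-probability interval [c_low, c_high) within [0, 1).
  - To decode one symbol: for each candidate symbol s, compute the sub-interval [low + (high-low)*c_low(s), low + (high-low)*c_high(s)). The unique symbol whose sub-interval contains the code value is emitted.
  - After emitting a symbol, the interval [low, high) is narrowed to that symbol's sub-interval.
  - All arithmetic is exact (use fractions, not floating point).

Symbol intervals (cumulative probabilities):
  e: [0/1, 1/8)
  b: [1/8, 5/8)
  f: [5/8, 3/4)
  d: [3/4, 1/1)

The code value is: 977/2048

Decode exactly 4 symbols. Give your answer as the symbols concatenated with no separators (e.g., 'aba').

Answer: bffe

Derivation:
Step 1: interval [0/1, 1/1), width = 1/1 - 0/1 = 1/1
  'e': [0/1 + 1/1*0/1, 0/1 + 1/1*1/8) = [0/1, 1/8)
  'b': [0/1 + 1/1*1/8, 0/1 + 1/1*5/8) = [1/8, 5/8) <- contains code 977/2048
  'f': [0/1 + 1/1*5/8, 0/1 + 1/1*3/4) = [5/8, 3/4)
  'd': [0/1 + 1/1*3/4, 0/1 + 1/1*1/1) = [3/4, 1/1)
  emit 'b', narrow to [1/8, 5/8)
Step 2: interval [1/8, 5/8), width = 5/8 - 1/8 = 1/2
  'e': [1/8 + 1/2*0/1, 1/8 + 1/2*1/8) = [1/8, 3/16)
  'b': [1/8 + 1/2*1/8, 1/8 + 1/2*5/8) = [3/16, 7/16)
  'f': [1/8 + 1/2*5/8, 1/8 + 1/2*3/4) = [7/16, 1/2) <- contains code 977/2048
  'd': [1/8 + 1/2*3/4, 1/8 + 1/2*1/1) = [1/2, 5/8)
  emit 'f', narrow to [7/16, 1/2)
Step 3: interval [7/16, 1/2), width = 1/2 - 7/16 = 1/16
  'e': [7/16 + 1/16*0/1, 7/16 + 1/16*1/8) = [7/16, 57/128)
  'b': [7/16 + 1/16*1/8, 7/16 + 1/16*5/8) = [57/128, 61/128)
  'f': [7/16 + 1/16*5/8, 7/16 + 1/16*3/4) = [61/128, 31/64) <- contains code 977/2048
  'd': [7/16 + 1/16*3/4, 7/16 + 1/16*1/1) = [31/64, 1/2)
  emit 'f', narrow to [61/128, 31/64)
Step 4: interval [61/128, 31/64), width = 31/64 - 61/128 = 1/128
  'e': [61/128 + 1/128*0/1, 61/128 + 1/128*1/8) = [61/128, 489/1024) <- contains code 977/2048
  'b': [61/128 + 1/128*1/8, 61/128 + 1/128*5/8) = [489/1024, 493/1024)
  'f': [61/128 + 1/128*5/8, 61/128 + 1/128*3/4) = [493/1024, 247/512)
  'd': [61/128 + 1/128*3/4, 61/128 + 1/128*1/1) = [247/512, 31/64)
  emit 'e', narrow to [61/128, 489/1024)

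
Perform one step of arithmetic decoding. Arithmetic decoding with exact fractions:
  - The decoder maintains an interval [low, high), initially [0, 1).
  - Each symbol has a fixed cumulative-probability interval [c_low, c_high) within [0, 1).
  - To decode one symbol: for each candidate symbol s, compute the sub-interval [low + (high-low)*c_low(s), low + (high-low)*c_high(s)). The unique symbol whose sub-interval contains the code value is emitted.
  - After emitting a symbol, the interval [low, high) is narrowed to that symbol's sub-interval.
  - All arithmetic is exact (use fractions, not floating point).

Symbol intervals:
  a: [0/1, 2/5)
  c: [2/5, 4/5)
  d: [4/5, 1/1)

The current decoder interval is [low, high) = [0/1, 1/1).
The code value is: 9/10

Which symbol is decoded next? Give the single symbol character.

Interval width = high − low = 1/1 − 0/1 = 1/1
Scaled code = (code − low) / width = (9/10 − 0/1) / 1/1 = 9/10
  a: [0/1, 2/5) 
  c: [2/5, 4/5) 
  d: [4/5, 1/1) ← scaled code falls here ✓

Answer: d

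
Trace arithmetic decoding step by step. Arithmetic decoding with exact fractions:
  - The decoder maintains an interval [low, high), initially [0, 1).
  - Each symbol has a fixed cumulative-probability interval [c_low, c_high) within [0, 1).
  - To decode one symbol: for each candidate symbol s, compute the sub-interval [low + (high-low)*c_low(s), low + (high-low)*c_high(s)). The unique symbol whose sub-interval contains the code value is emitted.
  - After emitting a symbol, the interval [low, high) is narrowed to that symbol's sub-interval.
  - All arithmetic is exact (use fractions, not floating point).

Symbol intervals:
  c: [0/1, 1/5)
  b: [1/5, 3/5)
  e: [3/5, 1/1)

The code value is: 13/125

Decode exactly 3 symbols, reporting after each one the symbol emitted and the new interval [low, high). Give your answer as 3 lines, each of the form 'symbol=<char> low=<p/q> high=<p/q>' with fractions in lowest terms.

Answer: symbol=c low=0/1 high=1/5
symbol=b low=1/25 high=3/25
symbol=e low=11/125 high=3/25

Derivation:
Step 1: interval [0/1, 1/1), width = 1/1 - 0/1 = 1/1
  'c': [0/1 + 1/1*0/1, 0/1 + 1/1*1/5) = [0/1, 1/5) <- contains code 13/125
  'b': [0/1 + 1/1*1/5, 0/1 + 1/1*3/5) = [1/5, 3/5)
  'e': [0/1 + 1/1*3/5, 0/1 + 1/1*1/1) = [3/5, 1/1)
  emit 'c', narrow to [0/1, 1/5)
Step 2: interval [0/1, 1/5), width = 1/5 - 0/1 = 1/5
  'c': [0/1 + 1/5*0/1, 0/1 + 1/5*1/5) = [0/1, 1/25)
  'b': [0/1 + 1/5*1/5, 0/1 + 1/5*3/5) = [1/25, 3/25) <- contains code 13/125
  'e': [0/1 + 1/5*3/5, 0/1 + 1/5*1/1) = [3/25, 1/5)
  emit 'b', narrow to [1/25, 3/25)
Step 3: interval [1/25, 3/25), width = 3/25 - 1/25 = 2/25
  'c': [1/25 + 2/25*0/1, 1/25 + 2/25*1/5) = [1/25, 7/125)
  'b': [1/25 + 2/25*1/5, 1/25 + 2/25*3/5) = [7/125, 11/125)
  'e': [1/25 + 2/25*3/5, 1/25 + 2/25*1/1) = [11/125, 3/25) <- contains code 13/125
  emit 'e', narrow to [11/125, 3/25)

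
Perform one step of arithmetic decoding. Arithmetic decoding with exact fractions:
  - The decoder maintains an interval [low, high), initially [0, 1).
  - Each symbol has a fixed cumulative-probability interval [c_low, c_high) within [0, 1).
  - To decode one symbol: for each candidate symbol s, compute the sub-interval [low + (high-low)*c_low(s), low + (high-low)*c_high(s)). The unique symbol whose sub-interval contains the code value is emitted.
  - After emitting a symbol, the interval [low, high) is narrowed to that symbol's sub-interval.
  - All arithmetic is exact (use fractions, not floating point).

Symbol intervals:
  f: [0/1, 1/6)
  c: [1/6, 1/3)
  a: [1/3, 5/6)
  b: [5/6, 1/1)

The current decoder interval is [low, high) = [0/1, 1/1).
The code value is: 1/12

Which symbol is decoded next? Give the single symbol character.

Interval width = high − low = 1/1 − 0/1 = 1/1
Scaled code = (code − low) / width = (1/12 − 0/1) / 1/1 = 1/12
  f: [0/1, 1/6) ← scaled code falls here ✓
  c: [1/6, 1/3) 
  a: [1/3, 5/6) 
  b: [5/6, 1/1) 

Answer: f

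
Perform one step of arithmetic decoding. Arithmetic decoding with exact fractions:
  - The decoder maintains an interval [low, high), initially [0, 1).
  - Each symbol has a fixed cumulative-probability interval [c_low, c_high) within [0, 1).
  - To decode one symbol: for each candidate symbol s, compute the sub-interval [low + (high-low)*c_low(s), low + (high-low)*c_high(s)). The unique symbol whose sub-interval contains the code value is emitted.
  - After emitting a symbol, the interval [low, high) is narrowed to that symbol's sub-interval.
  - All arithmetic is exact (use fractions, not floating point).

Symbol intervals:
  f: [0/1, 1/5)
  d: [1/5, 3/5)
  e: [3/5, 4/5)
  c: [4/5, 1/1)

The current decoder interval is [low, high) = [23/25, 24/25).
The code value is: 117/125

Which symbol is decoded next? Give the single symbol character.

Answer: d

Derivation:
Interval width = high − low = 24/25 − 23/25 = 1/25
Scaled code = (code − low) / width = (117/125 − 23/25) / 1/25 = 2/5
  f: [0/1, 1/5) 
  d: [1/5, 3/5) ← scaled code falls here ✓
  e: [3/5, 4/5) 
  c: [4/5, 1/1) 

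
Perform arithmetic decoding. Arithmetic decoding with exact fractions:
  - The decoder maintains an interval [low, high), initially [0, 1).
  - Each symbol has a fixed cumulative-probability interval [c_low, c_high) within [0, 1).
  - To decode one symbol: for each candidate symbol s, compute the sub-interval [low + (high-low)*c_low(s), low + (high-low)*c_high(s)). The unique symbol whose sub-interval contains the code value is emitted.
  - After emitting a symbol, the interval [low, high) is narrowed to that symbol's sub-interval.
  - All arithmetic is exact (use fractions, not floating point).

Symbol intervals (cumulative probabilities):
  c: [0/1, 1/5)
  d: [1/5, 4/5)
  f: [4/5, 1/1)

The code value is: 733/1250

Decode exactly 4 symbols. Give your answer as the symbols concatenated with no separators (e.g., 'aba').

Answer: dddf

Derivation:
Step 1: interval [0/1, 1/1), width = 1/1 - 0/1 = 1/1
  'c': [0/1 + 1/1*0/1, 0/1 + 1/1*1/5) = [0/1, 1/5)
  'd': [0/1 + 1/1*1/5, 0/1 + 1/1*4/5) = [1/5, 4/5) <- contains code 733/1250
  'f': [0/1 + 1/1*4/5, 0/1 + 1/1*1/1) = [4/5, 1/1)
  emit 'd', narrow to [1/5, 4/5)
Step 2: interval [1/5, 4/5), width = 4/5 - 1/5 = 3/5
  'c': [1/5 + 3/5*0/1, 1/5 + 3/5*1/5) = [1/5, 8/25)
  'd': [1/5 + 3/5*1/5, 1/5 + 3/5*4/5) = [8/25, 17/25) <- contains code 733/1250
  'f': [1/5 + 3/5*4/5, 1/5 + 3/5*1/1) = [17/25, 4/5)
  emit 'd', narrow to [8/25, 17/25)
Step 3: interval [8/25, 17/25), width = 17/25 - 8/25 = 9/25
  'c': [8/25 + 9/25*0/1, 8/25 + 9/25*1/5) = [8/25, 49/125)
  'd': [8/25 + 9/25*1/5, 8/25 + 9/25*4/5) = [49/125, 76/125) <- contains code 733/1250
  'f': [8/25 + 9/25*4/5, 8/25 + 9/25*1/1) = [76/125, 17/25)
  emit 'd', narrow to [49/125, 76/125)
Step 4: interval [49/125, 76/125), width = 76/125 - 49/125 = 27/125
  'c': [49/125 + 27/125*0/1, 49/125 + 27/125*1/5) = [49/125, 272/625)
  'd': [49/125 + 27/125*1/5, 49/125 + 27/125*4/5) = [272/625, 353/625)
  'f': [49/125 + 27/125*4/5, 49/125 + 27/125*1/1) = [353/625, 76/125) <- contains code 733/1250
  emit 'f', narrow to [353/625, 76/125)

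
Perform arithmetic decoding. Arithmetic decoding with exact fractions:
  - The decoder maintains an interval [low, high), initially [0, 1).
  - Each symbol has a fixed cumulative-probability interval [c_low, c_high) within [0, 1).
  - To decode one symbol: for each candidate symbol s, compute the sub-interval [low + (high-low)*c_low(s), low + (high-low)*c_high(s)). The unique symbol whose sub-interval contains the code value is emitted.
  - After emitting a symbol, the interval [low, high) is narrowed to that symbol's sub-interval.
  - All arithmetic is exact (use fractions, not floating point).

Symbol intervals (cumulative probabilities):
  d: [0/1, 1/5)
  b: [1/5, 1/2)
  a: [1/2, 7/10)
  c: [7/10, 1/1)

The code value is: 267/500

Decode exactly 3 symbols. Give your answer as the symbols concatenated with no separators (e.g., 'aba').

Step 1: interval [0/1, 1/1), width = 1/1 - 0/1 = 1/1
  'd': [0/1 + 1/1*0/1, 0/1 + 1/1*1/5) = [0/1, 1/5)
  'b': [0/1 + 1/1*1/5, 0/1 + 1/1*1/2) = [1/5, 1/2)
  'a': [0/1 + 1/1*1/2, 0/1 + 1/1*7/10) = [1/2, 7/10) <- contains code 267/500
  'c': [0/1 + 1/1*7/10, 0/1 + 1/1*1/1) = [7/10, 1/1)
  emit 'a', narrow to [1/2, 7/10)
Step 2: interval [1/2, 7/10), width = 7/10 - 1/2 = 1/5
  'd': [1/2 + 1/5*0/1, 1/2 + 1/5*1/5) = [1/2, 27/50) <- contains code 267/500
  'b': [1/2 + 1/5*1/5, 1/2 + 1/5*1/2) = [27/50, 3/5)
  'a': [1/2 + 1/5*1/2, 1/2 + 1/5*7/10) = [3/5, 16/25)
  'c': [1/2 + 1/5*7/10, 1/2 + 1/5*1/1) = [16/25, 7/10)
  emit 'd', narrow to [1/2, 27/50)
Step 3: interval [1/2, 27/50), width = 27/50 - 1/2 = 1/25
  'd': [1/2 + 1/25*0/1, 1/2 + 1/25*1/5) = [1/2, 127/250)
  'b': [1/2 + 1/25*1/5, 1/2 + 1/25*1/2) = [127/250, 13/25)
  'a': [1/2 + 1/25*1/2, 1/2 + 1/25*7/10) = [13/25, 66/125)
  'c': [1/2 + 1/25*7/10, 1/2 + 1/25*1/1) = [66/125, 27/50) <- contains code 267/500
  emit 'c', narrow to [66/125, 27/50)

Answer: adc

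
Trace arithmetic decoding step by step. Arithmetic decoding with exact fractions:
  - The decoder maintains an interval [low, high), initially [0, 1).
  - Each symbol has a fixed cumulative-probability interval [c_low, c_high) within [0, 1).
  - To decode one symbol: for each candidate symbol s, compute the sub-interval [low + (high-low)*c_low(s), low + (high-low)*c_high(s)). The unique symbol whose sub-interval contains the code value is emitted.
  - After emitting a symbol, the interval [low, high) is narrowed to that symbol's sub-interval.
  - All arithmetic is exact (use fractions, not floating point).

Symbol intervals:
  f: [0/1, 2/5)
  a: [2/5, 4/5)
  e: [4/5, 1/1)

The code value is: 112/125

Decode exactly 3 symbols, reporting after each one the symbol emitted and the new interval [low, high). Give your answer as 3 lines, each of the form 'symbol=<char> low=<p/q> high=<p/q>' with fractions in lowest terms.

Answer: symbol=e low=4/5 high=1/1
symbol=a low=22/25 high=24/25
symbol=f low=22/25 high=114/125

Derivation:
Step 1: interval [0/1, 1/1), width = 1/1 - 0/1 = 1/1
  'f': [0/1 + 1/1*0/1, 0/1 + 1/1*2/5) = [0/1, 2/5)
  'a': [0/1 + 1/1*2/5, 0/1 + 1/1*4/5) = [2/5, 4/5)
  'e': [0/1 + 1/1*4/5, 0/1 + 1/1*1/1) = [4/5, 1/1) <- contains code 112/125
  emit 'e', narrow to [4/5, 1/1)
Step 2: interval [4/5, 1/1), width = 1/1 - 4/5 = 1/5
  'f': [4/5 + 1/5*0/1, 4/5 + 1/5*2/5) = [4/5, 22/25)
  'a': [4/5 + 1/5*2/5, 4/5 + 1/5*4/5) = [22/25, 24/25) <- contains code 112/125
  'e': [4/5 + 1/5*4/5, 4/5 + 1/5*1/1) = [24/25, 1/1)
  emit 'a', narrow to [22/25, 24/25)
Step 3: interval [22/25, 24/25), width = 24/25 - 22/25 = 2/25
  'f': [22/25 + 2/25*0/1, 22/25 + 2/25*2/5) = [22/25, 114/125) <- contains code 112/125
  'a': [22/25 + 2/25*2/5, 22/25 + 2/25*4/5) = [114/125, 118/125)
  'e': [22/25 + 2/25*4/5, 22/25 + 2/25*1/1) = [118/125, 24/25)
  emit 'f', narrow to [22/25, 114/125)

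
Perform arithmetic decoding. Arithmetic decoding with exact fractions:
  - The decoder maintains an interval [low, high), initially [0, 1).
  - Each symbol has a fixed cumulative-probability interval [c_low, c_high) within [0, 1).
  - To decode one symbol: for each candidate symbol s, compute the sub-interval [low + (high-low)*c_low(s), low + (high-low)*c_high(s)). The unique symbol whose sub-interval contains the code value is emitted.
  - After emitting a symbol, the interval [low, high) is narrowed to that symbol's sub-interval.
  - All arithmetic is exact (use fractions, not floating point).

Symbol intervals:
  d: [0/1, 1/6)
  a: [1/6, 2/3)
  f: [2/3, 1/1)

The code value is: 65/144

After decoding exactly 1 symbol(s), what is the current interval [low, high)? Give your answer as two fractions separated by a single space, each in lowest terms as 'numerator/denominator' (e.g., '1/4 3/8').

Step 1: interval [0/1, 1/1), width = 1/1 - 0/1 = 1/1
  'd': [0/1 + 1/1*0/1, 0/1 + 1/1*1/6) = [0/1, 1/6)
  'a': [0/1 + 1/1*1/6, 0/1 + 1/1*2/3) = [1/6, 2/3) <- contains code 65/144
  'f': [0/1 + 1/1*2/3, 0/1 + 1/1*1/1) = [2/3, 1/1)
  emit 'a', narrow to [1/6, 2/3)

Answer: 1/6 2/3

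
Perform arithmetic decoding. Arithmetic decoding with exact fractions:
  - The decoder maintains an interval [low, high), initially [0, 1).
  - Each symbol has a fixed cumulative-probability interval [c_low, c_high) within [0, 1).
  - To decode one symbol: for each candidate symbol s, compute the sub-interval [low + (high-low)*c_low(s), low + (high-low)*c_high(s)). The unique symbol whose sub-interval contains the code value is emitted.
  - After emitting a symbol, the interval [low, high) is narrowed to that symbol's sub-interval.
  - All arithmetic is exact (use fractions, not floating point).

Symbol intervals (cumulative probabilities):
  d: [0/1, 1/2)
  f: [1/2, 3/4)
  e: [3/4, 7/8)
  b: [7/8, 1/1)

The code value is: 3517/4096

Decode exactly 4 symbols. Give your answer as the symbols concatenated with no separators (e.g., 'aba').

Answer: eebf

Derivation:
Step 1: interval [0/1, 1/1), width = 1/1 - 0/1 = 1/1
  'd': [0/1 + 1/1*0/1, 0/1 + 1/1*1/2) = [0/1, 1/2)
  'f': [0/1 + 1/1*1/2, 0/1 + 1/1*3/4) = [1/2, 3/4)
  'e': [0/1 + 1/1*3/4, 0/1 + 1/1*7/8) = [3/4, 7/8) <- contains code 3517/4096
  'b': [0/1 + 1/1*7/8, 0/1 + 1/1*1/1) = [7/8, 1/1)
  emit 'e', narrow to [3/4, 7/8)
Step 2: interval [3/4, 7/8), width = 7/8 - 3/4 = 1/8
  'd': [3/4 + 1/8*0/1, 3/4 + 1/8*1/2) = [3/4, 13/16)
  'f': [3/4 + 1/8*1/2, 3/4 + 1/8*3/4) = [13/16, 27/32)
  'e': [3/4 + 1/8*3/4, 3/4 + 1/8*7/8) = [27/32, 55/64) <- contains code 3517/4096
  'b': [3/4 + 1/8*7/8, 3/4 + 1/8*1/1) = [55/64, 7/8)
  emit 'e', narrow to [27/32, 55/64)
Step 3: interval [27/32, 55/64), width = 55/64 - 27/32 = 1/64
  'd': [27/32 + 1/64*0/1, 27/32 + 1/64*1/2) = [27/32, 109/128)
  'f': [27/32 + 1/64*1/2, 27/32 + 1/64*3/4) = [109/128, 219/256)
  'e': [27/32 + 1/64*3/4, 27/32 + 1/64*7/8) = [219/256, 439/512)
  'b': [27/32 + 1/64*7/8, 27/32 + 1/64*1/1) = [439/512, 55/64) <- contains code 3517/4096
  emit 'b', narrow to [439/512, 55/64)
Step 4: interval [439/512, 55/64), width = 55/64 - 439/512 = 1/512
  'd': [439/512 + 1/512*0/1, 439/512 + 1/512*1/2) = [439/512, 879/1024)
  'f': [439/512 + 1/512*1/2, 439/512 + 1/512*3/4) = [879/1024, 1759/2048) <- contains code 3517/4096
  'e': [439/512 + 1/512*3/4, 439/512 + 1/512*7/8) = [1759/2048, 3519/4096)
  'b': [439/512 + 1/512*7/8, 439/512 + 1/512*1/1) = [3519/4096, 55/64)
  emit 'f', narrow to [879/1024, 1759/2048)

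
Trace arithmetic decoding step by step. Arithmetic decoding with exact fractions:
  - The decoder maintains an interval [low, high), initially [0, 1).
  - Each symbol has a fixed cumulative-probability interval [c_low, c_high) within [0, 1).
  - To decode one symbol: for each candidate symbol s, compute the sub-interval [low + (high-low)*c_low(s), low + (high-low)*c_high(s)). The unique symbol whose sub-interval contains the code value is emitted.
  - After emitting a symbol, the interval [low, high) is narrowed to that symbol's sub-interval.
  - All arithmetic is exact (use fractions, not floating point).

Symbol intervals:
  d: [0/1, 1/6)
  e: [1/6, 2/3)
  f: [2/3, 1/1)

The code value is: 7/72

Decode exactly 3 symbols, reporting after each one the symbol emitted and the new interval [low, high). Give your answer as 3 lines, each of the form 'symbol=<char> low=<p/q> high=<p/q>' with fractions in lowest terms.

Answer: symbol=d low=0/1 high=1/6
symbol=e low=1/36 high=1/9
symbol=f low=1/12 high=1/9

Derivation:
Step 1: interval [0/1, 1/1), width = 1/1 - 0/1 = 1/1
  'd': [0/1 + 1/1*0/1, 0/1 + 1/1*1/6) = [0/1, 1/6) <- contains code 7/72
  'e': [0/1 + 1/1*1/6, 0/1 + 1/1*2/3) = [1/6, 2/3)
  'f': [0/1 + 1/1*2/3, 0/1 + 1/1*1/1) = [2/3, 1/1)
  emit 'd', narrow to [0/1, 1/6)
Step 2: interval [0/1, 1/6), width = 1/6 - 0/1 = 1/6
  'd': [0/1 + 1/6*0/1, 0/1 + 1/6*1/6) = [0/1, 1/36)
  'e': [0/1 + 1/6*1/6, 0/1 + 1/6*2/3) = [1/36, 1/9) <- contains code 7/72
  'f': [0/1 + 1/6*2/3, 0/1 + 1/6*1/1) = [1/9, 1/6)
  emit 'e', narrow to [1/36, 1/9)
Step 3: interval [1/36, 1/9), width = 1/9 - 1/36 = 1/12
  'd': [1/36 + 1/12*0/1, 1/36 + 1/12*1/6) = [1/36, 1/24)
  'e': [1/36 + 1/12*1/6, 1/36 + 1/12*2/3) = [1/24, 1/12)
  'f': [1/36 + 1/12*2/3, 1/36 + 1/12*1/1) = [1/12, 1/9) <- contains code 7/72
  emit 'f', narrow to [1/12, 1/9)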